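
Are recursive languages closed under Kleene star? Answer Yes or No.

For an input w of length n, decide by dynamic programming over positions 0..n whether w factors into blocks from L, calling the decider for L on each of the O(n²) substrings; every call halts, so this decides L*.
So the recursive languages are closed under Kleene star.

Yes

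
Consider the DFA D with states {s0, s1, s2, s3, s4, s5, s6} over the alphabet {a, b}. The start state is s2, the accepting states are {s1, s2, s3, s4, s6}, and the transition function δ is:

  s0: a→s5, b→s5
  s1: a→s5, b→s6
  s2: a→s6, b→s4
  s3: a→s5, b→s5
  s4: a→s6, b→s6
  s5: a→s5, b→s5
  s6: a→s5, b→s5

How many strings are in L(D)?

5

The useful subgraph on states {s2, s4, s6} is acyclic, so L(D) is finite; the longest accepting path visits 3 useful states, giving maximum string length 2.
Counting accepting paths from s2 by length: 1 of length 0, 2 of length 1, 2 of length 2. Total 5.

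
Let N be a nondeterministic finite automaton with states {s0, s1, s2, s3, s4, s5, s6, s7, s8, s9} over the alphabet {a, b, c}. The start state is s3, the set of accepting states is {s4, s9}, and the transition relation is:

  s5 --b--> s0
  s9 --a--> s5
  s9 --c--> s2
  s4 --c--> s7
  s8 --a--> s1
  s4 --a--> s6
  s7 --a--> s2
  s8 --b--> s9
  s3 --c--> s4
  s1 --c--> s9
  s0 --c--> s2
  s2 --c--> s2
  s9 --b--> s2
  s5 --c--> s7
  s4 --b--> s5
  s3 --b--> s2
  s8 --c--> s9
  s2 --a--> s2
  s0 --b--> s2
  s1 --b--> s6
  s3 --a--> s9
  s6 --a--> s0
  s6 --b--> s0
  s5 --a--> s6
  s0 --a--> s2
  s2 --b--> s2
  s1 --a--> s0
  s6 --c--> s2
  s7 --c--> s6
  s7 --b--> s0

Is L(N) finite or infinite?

The useful states (reachable from s3 and able to reach an accepting state) are {s3, s4, s9}.
Restricted to these states the transition graph has no cycle, so every accepting path has bounded length and L is finite.

finite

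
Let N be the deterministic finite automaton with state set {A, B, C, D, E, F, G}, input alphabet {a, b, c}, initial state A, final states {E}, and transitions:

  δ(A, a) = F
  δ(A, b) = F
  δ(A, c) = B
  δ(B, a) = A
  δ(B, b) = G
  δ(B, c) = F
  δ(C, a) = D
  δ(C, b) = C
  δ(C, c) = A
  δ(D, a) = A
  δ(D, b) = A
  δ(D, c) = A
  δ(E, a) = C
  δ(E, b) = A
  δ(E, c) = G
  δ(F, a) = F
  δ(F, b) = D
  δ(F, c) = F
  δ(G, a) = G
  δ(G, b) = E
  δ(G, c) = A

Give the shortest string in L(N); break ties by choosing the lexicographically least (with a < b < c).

A breadth-first search from A reaches an accepting state first via the path A → B → G → E on input cbb.
No string of length < 3 is accepted (BFS exhausts all shorter strings without reaching an accepting state), and cbb is the lexicographically least accepting string of length 3.

cbb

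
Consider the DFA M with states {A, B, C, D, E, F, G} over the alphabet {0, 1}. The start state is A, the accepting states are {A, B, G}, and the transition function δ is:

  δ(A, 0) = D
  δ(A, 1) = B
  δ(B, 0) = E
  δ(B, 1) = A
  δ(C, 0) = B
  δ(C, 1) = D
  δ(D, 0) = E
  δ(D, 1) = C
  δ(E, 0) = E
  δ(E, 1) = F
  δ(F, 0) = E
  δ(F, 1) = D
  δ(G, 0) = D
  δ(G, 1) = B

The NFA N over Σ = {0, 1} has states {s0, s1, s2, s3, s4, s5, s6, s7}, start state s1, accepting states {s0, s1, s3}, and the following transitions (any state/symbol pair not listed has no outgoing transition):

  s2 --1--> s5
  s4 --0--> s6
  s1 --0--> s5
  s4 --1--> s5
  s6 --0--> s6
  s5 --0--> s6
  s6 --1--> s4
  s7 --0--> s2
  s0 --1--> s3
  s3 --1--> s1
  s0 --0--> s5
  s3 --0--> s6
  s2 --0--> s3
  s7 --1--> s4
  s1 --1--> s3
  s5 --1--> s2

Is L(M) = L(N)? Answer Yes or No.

Yes

Exploring the product automaton M × N from the start pair (A, s1), following both machines on each input symbol, reaches 6 state pairs: (A, s1), (D, s5), (B, s3), (E, s6), (C, s2), (F, s4).
M accepts in {A, B, G} and N accepts in {s0, s1, s3}. In every reachable pair the two components are either both accepting — (A, s1), (B, s3) — or both non-accepting, so no string is accepted by exactly one of the machines: L(M) \ L(N) and L(N) \ L(M) are both empty.
Hence every string is accepted by M iff it is accepted by N, and the two languages coincide.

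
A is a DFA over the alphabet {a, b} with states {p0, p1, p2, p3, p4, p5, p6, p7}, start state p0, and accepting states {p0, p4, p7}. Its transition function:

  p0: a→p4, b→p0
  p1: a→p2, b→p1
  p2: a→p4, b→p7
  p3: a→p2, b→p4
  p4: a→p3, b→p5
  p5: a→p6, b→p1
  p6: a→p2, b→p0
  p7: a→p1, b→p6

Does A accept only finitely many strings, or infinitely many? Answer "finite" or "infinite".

State p0 is reachable from the start and can reach an accepting state, and it lies on the cycle p0 → p0.
Traversing that cycle any number of times yields accepted strings of unbounded length, so the language is infinite.

infinite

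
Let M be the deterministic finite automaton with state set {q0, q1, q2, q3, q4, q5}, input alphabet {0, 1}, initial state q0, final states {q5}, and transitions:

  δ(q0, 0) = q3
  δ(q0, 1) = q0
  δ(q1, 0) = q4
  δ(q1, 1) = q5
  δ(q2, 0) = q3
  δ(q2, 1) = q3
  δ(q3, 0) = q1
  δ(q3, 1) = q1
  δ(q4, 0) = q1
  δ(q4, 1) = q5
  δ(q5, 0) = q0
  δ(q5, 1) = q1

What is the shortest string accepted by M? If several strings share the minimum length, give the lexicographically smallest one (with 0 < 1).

001

A breadth-first search from q0 reaches an accepting state first via the path q0 → q3 → q1 → q5 on input 001.
No string of length < 3 is accepted (BFS exhausts all shorter strings without reaching an accepting state), and 001 is the lexicographically least accepting string of length 3.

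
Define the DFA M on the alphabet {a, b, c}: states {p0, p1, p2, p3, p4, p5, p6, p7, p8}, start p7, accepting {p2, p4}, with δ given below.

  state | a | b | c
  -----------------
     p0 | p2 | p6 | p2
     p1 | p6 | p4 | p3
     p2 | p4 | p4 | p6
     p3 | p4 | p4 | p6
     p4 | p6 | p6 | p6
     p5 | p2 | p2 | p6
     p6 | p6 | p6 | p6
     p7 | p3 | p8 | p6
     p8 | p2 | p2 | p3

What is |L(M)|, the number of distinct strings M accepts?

The useful subgraph on states {p2, p3, p4, p7, p8} is acyclic, so L(M) is finite; the longest accepting path visits 4 useful states, giving maximum string length 3.
Counting accepting paths from p7 by length: 4 of length 2, 6 of length 3. Total 10.

10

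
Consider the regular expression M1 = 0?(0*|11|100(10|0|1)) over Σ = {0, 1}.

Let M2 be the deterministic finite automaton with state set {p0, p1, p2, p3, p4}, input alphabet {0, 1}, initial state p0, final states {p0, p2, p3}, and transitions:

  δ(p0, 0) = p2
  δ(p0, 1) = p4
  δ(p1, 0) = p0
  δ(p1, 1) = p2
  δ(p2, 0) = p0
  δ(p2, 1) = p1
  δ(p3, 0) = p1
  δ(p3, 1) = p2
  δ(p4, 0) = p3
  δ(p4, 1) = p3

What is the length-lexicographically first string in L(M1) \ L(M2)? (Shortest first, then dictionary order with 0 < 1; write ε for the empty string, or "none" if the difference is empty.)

The string 01001 is accepted by M1 but not by M2.
No shorter string lies in the difference, and 01001 is the lexicographically first length-5 string in L(M1) \ L(M2).

01001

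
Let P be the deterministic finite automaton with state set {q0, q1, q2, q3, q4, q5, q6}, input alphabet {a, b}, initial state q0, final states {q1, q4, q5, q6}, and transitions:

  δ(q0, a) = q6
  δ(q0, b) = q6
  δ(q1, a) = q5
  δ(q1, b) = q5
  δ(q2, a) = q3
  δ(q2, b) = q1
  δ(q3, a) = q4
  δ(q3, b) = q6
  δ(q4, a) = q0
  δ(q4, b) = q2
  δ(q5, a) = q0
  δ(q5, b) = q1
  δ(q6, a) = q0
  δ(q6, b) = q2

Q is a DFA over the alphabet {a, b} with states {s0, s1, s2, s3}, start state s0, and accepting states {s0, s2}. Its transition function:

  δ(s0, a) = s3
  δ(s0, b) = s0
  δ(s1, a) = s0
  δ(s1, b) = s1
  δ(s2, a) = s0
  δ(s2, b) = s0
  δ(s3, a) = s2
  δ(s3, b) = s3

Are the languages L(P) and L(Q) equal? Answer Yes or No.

The string a is accepted by P but rejected by Q.
So L(P) ≠ L(Q).

No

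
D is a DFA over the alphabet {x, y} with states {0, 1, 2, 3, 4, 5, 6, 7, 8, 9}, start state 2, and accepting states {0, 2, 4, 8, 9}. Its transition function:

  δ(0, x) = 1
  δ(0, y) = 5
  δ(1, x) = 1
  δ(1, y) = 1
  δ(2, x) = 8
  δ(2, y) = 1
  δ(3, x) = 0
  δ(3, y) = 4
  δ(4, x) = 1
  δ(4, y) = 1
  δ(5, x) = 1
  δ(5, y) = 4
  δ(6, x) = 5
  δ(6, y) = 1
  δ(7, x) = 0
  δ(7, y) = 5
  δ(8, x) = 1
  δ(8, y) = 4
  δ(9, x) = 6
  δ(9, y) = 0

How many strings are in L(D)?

3

The useful subgraph on states {2, 4, 8} is acyclic, so L(D) is finite; the longest accepting path visits 3 useful states, giving maximum string length 2.
Counting accepting paths from 2 by length: 1 of length 0, 1 of length 1, 1 of length 2. Total 3.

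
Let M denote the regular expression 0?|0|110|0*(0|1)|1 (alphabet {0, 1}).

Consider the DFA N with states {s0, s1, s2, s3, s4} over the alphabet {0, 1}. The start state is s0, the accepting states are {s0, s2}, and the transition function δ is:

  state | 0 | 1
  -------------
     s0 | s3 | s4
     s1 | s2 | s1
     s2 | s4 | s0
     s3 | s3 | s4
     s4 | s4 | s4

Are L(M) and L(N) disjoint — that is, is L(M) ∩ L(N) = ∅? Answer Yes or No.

The empty string ε is accepted by both M and N.
Hence L(M) ∩ L(N) ≠ ∅.

No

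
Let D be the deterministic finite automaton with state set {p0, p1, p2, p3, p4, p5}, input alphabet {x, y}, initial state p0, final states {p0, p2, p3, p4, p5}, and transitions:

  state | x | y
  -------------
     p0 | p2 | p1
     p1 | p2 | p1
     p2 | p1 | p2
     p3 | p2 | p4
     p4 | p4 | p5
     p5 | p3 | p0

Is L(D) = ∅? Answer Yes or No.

The empty string ε is accepted: the run p0 ends in the accepting state p0.
Since at least one string is accepted, L(D) is not empty.

No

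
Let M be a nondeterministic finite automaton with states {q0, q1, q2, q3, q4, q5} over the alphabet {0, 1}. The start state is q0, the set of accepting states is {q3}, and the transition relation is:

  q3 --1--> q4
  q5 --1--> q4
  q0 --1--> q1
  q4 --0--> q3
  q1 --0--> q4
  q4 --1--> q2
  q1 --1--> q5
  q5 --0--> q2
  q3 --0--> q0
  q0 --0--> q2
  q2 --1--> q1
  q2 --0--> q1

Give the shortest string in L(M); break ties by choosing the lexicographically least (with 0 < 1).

A breadth-first search from q0 reaches an accepting state first via the path q0 → q1 → q4 → q3 on input 100.
No string of length < 3 is accepted (BFS exhausts all shorter strings without reaching an accepting state), and 100 is the lexicographically least accepting string of length 3.

100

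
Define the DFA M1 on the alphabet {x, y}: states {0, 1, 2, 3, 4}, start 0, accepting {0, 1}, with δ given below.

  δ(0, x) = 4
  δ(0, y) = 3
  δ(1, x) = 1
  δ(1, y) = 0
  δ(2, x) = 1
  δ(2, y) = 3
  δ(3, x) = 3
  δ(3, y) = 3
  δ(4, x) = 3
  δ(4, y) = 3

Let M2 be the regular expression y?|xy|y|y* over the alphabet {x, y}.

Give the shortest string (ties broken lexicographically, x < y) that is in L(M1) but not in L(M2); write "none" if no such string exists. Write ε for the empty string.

Converting the expression M2 to a DFA (subset construction, then merging equivalent states) gives the minimal DFA with states {r0, r1, r2, r3, r4}, start state r0, accepting states {r0, r2, r4} and transitions r0: x→r1, y→r2; r1: x→r3, y→r4; r2: x→r3, y→r2; r3: x→r3, y→r3; r4: x→r3, y→r3.
Exploring the product automaton M1 × M2 from the start pair (0, r0), following both machines on each input symbol, reaches 5 state pairs: (0, r0), (4, r1), (3, r2), (3, r3), (3, r4).
M1 accepts in {0, 1} and M2 accepts in {r0, r2, r4}. The reachable pairs whose M1-component is accepting are (0, r0); in each of them the M2-component is accepting too, so the product for L(M1) \ L(M2) (M1-component accepting, M2-component rejecting) has no reachable accepting pair and the difference is empty.
So every string accepted by M1 is also accepted by M2: L(M1) \ L(M2) = ∅ and there is no such string.

none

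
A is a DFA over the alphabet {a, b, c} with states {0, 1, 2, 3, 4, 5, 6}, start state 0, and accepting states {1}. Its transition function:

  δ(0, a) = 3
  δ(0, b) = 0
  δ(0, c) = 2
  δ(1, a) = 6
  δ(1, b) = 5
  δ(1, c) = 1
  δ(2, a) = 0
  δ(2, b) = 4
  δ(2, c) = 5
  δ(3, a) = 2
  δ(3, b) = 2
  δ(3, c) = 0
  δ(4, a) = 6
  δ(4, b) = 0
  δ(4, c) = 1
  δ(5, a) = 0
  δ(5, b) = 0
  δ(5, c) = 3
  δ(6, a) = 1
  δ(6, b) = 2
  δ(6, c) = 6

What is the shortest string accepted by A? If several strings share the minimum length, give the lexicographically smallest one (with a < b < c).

cbc

A breadth-first search from 0 reaches an accepting state first via the path 0 → 2 → 4 → 1 on input cbc.
No string of length < 3 is accepted (BFS exhausts all shorter strings without reaching an accepting state), and cbc is the lexicographically least accepting string of length 3.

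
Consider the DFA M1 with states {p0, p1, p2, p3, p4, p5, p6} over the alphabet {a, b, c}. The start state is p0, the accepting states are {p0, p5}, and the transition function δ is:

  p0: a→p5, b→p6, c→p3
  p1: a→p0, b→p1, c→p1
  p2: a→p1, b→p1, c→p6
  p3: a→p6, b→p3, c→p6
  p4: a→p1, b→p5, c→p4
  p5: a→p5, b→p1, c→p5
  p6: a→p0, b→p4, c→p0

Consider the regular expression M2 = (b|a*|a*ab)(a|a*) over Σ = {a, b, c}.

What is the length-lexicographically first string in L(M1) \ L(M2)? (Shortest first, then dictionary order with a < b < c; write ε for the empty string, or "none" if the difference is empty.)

ac

The string ac is accepted by M1 but not by M2.
No shorter string lies in the difference, and ac is the lexicographically first length-2 string in L(M1) \ L(M2).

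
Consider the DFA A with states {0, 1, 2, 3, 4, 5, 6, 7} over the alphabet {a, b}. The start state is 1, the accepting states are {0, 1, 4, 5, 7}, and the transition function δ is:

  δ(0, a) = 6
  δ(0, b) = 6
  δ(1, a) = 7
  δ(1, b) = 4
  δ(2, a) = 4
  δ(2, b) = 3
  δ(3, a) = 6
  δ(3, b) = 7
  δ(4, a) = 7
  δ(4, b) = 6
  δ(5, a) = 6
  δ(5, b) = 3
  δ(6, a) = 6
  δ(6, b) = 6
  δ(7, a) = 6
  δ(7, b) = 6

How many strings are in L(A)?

The useful subgraph on states {1, 4, 7} is acyclic, so L(A) is finite; the longest accepting path visits 3 useful states, giving maximum string length 2.
Counting accepting paths from 1 by length: 1 of length 0, 2 of length 1, 1 of length 2. Total 4.

4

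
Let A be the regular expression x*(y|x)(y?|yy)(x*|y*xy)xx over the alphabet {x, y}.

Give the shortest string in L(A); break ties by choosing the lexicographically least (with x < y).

By inspection of the expression, no string of length less than 3 matches, and xxx is the lexicographically first match of length 3.

xxx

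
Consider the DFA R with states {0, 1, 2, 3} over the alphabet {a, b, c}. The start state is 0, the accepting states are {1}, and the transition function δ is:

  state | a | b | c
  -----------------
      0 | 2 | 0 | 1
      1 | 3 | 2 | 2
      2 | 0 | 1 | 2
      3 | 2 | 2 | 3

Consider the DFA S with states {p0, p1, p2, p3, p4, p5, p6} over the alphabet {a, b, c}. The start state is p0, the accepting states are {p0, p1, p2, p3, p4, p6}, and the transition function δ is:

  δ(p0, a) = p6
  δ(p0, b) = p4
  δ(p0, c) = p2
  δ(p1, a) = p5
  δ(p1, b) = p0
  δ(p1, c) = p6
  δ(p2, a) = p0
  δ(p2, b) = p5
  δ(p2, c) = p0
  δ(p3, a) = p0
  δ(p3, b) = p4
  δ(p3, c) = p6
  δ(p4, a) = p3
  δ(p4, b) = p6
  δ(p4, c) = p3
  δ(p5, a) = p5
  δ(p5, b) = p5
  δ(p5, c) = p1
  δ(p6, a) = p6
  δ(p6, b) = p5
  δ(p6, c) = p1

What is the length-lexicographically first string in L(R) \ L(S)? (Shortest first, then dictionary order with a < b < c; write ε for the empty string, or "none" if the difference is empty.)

ab

The string ab is accepted by R but not by S.
No shorter string lies in the difference, and ab is the lexicographically first length-2 string in L(R) \ L(S).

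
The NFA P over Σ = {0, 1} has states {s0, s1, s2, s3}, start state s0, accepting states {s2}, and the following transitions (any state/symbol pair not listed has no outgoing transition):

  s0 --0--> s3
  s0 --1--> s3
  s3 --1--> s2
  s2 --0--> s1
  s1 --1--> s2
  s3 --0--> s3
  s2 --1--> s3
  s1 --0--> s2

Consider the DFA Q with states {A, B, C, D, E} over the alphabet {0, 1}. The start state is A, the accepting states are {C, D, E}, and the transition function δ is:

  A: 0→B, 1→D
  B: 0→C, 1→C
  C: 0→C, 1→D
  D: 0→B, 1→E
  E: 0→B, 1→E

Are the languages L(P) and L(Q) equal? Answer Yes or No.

No

The string 1 is accepted by Q but rejected by P.
So L(P) ≠ L(Q).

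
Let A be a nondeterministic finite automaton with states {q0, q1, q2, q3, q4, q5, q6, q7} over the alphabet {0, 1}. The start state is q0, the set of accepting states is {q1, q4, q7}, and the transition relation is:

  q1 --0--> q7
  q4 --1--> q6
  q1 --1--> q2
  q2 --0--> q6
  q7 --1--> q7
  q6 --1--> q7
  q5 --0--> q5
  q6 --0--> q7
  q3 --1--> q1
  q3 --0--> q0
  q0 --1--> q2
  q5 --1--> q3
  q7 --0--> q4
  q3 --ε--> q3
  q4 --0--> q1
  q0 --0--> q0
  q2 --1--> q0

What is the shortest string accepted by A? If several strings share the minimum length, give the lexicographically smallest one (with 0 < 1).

100

A breadth-first search from q0 reaches an accepting state first via the path q0 → q2 → q6 → q7 on input 100.
No string of length < 3 is accepted (BFS exhausts all shorter strings without reaching an accepting state), and 100 is the lexicographically least accepting string of length 3.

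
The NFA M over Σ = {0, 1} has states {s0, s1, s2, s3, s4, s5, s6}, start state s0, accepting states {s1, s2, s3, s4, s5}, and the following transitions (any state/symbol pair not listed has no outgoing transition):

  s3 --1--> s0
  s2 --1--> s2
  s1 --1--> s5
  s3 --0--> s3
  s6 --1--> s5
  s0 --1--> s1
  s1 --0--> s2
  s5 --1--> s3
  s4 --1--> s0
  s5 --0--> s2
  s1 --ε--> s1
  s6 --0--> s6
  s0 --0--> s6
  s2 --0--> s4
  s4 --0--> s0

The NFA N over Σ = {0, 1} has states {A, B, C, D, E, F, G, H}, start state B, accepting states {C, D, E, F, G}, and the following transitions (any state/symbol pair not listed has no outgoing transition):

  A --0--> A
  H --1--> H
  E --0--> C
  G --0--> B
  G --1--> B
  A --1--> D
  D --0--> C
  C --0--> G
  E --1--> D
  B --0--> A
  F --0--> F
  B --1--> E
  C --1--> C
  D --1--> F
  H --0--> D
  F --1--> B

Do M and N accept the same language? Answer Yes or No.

Exploring the product automaton M × N from the start pair (s0, B), following both machines on each input symbol, reaches 7 state pairs: (s0, B), (s6, A), (s1, E), (s5, D), (s2, C), (s3, F), (s4, G).
M accepts in {s1, s2, s3, s4, s5} and N accepts in {C, D, E, F, G}. In every reachable pair the two components are either both accepting — (s1, E), (s5, D), (s2, C), (s3, F), (s4, G) — or both non-accepting, so no string is accepted by exactly one of the machines: L(M) \ L(N) and L(N) \ L(M) are both empty.
Hence every string is accepted by M iff it is accepted by N, and the two languages coincide.

Yes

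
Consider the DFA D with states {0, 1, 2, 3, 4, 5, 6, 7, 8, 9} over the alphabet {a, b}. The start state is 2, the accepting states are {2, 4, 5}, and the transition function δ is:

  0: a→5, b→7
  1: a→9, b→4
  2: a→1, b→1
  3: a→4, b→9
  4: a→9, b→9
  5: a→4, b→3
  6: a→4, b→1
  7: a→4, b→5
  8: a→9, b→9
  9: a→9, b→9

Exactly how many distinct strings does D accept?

3

The useful subgraph on states {1, 2, 4} is acyclic, so L(D) is finite; the longest accepting path visits 3 useful states, giving maximum string length 2.
Counting accepting paths from 2 by length: 1 of length 0, 2 of length 2. Total 3.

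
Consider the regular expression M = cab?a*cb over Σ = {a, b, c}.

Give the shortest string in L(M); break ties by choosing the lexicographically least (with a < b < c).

By inspection of the expression, no string of length less than 4 matches, and cacb is the lexicographically first match of length 4.

cacb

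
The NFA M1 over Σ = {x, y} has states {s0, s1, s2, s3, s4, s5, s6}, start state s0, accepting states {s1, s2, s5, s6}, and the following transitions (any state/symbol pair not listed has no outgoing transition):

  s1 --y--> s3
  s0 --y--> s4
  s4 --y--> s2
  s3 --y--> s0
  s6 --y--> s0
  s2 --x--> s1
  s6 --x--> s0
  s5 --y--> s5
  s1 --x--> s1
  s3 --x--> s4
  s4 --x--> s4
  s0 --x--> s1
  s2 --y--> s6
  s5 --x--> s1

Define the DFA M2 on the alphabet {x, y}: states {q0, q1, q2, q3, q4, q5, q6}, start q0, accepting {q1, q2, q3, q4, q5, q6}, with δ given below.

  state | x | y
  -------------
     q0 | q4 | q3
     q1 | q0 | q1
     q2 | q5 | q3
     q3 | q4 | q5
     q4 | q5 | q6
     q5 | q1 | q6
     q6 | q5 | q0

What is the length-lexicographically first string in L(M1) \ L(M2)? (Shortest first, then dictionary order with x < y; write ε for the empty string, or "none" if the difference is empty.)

xxxx

The string xxxx is accepted by M1 but not by M2.
No shorter string lies in the difference, and xxxx is the lexicographically first length-4 string in L(M1) \ L(M2).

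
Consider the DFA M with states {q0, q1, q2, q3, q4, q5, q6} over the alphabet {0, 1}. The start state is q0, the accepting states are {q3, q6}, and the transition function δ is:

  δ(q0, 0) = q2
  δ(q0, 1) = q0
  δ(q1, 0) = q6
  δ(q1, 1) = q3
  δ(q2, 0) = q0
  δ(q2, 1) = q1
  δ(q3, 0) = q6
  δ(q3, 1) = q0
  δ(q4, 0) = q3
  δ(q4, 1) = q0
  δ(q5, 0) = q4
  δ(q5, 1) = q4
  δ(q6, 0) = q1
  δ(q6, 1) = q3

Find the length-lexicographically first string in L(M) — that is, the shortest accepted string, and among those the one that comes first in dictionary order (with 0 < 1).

010

A breadth-first search from q0 reaches an accepting state first via the path q0 → q2 → q1 → q6 on input 010.
No string of length < 3 is accepted (BFS exhausts all shorter strings without reaching an accepting state), and 010 is the lexicographically least accepting string of length 3.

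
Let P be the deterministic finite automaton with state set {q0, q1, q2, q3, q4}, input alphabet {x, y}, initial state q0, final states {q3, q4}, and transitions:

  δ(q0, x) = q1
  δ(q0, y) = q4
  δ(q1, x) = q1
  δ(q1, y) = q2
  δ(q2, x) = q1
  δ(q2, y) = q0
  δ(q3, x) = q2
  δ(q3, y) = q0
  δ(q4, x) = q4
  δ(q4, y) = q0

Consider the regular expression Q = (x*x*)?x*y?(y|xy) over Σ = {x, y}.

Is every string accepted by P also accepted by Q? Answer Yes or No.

The string yx is in L(P) but not in L(Q).
So L(P) ⊄ L(Q).

No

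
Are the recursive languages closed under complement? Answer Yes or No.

Run the decider for L and flip its answer; since the decider halts on every input, this decides the complement.
So the recursive languages are closed under complement.

Yes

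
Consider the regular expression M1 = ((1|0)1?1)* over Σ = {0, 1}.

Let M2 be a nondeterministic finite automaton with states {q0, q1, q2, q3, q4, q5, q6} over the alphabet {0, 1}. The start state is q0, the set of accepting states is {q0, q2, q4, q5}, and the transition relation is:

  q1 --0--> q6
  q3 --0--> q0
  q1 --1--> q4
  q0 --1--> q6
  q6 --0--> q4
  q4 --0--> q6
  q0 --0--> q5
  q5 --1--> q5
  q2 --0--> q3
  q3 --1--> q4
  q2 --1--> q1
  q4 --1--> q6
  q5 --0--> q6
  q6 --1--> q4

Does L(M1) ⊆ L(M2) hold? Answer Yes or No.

No

The string 111 is in L(M1) but not in L(M2).
So L(M1) ⊄ L(M2).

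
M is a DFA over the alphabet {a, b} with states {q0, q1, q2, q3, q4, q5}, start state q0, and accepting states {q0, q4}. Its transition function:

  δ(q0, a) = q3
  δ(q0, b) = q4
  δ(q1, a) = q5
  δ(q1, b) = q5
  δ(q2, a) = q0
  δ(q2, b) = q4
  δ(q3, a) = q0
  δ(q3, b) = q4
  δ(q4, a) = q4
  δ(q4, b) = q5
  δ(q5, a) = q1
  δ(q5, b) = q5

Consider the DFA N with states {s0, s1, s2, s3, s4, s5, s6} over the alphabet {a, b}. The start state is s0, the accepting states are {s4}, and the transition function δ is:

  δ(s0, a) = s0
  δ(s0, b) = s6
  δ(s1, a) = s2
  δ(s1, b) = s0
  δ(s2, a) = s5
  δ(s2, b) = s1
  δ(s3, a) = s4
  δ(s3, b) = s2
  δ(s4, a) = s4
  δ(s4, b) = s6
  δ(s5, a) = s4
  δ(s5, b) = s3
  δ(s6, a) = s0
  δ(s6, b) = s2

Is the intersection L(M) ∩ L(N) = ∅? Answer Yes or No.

Yes

Exploring the product automaton M × N from the start pair (q0, s0), following both machines on each input symbol, reaches 15 state pairs: (q0, s0), (q3, s0), (q4, s6), (q4, s0), (q5, s2), (q5, s6), (q1, s5), (q5, s1), (q1, s0), (q5, s4), (q5, s3), (q1, s2), (q5, s0), (q1, s4), (q5, s5).
M accepts in {q0, q4} and N accepts in {s4}; no reachable pair has both components accepting, so no string drives both machines to acceptance simultaneously and L(M) ∩ L(N) = ∅.
So no string is accepted by both, and the intersection is empty.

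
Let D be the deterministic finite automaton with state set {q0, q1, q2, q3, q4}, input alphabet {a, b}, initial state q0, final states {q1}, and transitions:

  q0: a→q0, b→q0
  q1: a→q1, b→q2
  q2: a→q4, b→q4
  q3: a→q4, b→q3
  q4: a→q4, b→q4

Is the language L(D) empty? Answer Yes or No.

Yes

The states reachable from the start state are {q0}.
None of the accepting states {q1} is reachable, so no string is accepted and L(D) = ∅.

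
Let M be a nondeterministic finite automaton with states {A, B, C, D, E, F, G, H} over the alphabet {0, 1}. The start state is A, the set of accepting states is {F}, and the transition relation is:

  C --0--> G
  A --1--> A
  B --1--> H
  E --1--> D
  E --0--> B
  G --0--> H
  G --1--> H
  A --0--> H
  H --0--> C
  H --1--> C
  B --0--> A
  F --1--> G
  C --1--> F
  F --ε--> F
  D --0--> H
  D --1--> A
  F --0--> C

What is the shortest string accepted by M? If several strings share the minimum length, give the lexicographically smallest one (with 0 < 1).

001

A breadth-first search from A reaches an accepting state first via the path A → H → C → F on input 001.
No string of length < 3 is accepted (BFS exhausts all shorter strings without reaching an accepting state), and 001 is the lexicographically least accepting string of length 3.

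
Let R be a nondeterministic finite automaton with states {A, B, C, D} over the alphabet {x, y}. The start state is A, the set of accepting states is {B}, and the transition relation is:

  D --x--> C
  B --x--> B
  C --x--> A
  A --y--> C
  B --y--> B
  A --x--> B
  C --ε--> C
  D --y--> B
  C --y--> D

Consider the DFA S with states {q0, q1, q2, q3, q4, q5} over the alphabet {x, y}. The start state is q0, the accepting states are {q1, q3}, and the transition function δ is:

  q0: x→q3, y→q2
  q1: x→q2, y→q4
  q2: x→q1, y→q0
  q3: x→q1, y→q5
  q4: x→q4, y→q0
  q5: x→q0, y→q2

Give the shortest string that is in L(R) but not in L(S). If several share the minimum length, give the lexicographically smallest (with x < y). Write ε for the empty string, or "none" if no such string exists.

The string xy is accepted by R but not by S.
No shorter string lies in the difference, and xy is the lexicographically first length-2 string in L(R) \ L(S).

xy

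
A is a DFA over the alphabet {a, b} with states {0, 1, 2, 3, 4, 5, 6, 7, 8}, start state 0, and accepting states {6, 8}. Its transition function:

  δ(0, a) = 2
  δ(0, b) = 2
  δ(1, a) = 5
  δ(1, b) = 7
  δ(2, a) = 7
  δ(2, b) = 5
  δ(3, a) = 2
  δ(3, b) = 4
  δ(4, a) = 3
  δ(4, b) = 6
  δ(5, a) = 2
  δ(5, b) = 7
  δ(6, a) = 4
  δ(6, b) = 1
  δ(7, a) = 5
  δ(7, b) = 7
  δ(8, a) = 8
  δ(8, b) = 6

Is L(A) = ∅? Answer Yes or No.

Yes

The states reachable from the start state are {0, 2, 5, 7}.
None of the accepting states {6, 8} is reachable, so no string is accepted and L(A) = ∅.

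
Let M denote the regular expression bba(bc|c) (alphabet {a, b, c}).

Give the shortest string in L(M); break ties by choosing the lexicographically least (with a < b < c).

By inspection of the expression, no string of length less than 4 matches, and bbac is the lexicographically first match of length 4.

bbac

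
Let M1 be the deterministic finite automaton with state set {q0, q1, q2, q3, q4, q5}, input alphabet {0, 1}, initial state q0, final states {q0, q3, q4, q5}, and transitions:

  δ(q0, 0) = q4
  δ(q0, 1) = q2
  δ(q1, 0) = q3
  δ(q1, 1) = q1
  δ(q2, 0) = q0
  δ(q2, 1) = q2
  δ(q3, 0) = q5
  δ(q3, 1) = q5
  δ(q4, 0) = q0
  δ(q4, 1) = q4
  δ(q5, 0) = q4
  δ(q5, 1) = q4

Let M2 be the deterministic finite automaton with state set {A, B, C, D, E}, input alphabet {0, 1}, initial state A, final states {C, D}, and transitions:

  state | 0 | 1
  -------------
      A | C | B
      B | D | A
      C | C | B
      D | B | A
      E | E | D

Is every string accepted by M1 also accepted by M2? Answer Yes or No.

The empty string ε is in L(M1) but not in L(M2).
So L(M1) ⊄ L(M2).

No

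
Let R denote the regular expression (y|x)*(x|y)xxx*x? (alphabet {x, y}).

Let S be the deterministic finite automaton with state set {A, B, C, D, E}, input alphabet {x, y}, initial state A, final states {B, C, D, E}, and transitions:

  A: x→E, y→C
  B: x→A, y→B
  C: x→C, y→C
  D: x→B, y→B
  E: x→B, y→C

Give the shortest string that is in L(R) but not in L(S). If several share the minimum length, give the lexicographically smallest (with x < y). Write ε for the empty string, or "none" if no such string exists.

xxx

The string xxx is accepted by R but not by S.
No shorter string lies in the difference, and xxx is the lexicographically first length-3 string in L(R) \ L(S).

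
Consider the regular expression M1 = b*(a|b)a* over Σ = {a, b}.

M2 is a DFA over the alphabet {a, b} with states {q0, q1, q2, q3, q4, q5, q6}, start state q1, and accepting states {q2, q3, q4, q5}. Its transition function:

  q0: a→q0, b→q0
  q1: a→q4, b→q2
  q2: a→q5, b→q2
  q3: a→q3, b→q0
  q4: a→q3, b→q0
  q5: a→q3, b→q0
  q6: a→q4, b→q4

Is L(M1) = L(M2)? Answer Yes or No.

Converting the expression M1 to a DFA (subset construction, then merging equivalent states) gives the minimal DFA with states {r0, r1, r2, r3}, start state r0, accepting states {r1, r2} and transitions r0: a→r1, b→r2; r1: a→r1, b→r3; r2: a→r1, b→r2; r3: a→r3, b→r3.
Exploring the product automaton M1 × M2 from the start pair (r0, q1), following both machines on each input symbol, reaches 6 state pairs: (r0, q1), (r1, q4), (r2, q2), (r1, q3), (r3, q0), (r1, q5).
M1 accepts in {r1, r2} and M2 accepts in {q2, q3, q4, q5}. In every reachable pair the two components are either both accepting — (r1, q4), (r2, q2), (r1, q3), (r1, q5) — or both non-accepting, so no string is accepted by exactly one of the machines: L(M1) \ L(M2) and L(M2) \ L(M1) are both empty.
Hence every string is accepted by M1 iff it is accepted by M2, and the two languages coincide.

Yes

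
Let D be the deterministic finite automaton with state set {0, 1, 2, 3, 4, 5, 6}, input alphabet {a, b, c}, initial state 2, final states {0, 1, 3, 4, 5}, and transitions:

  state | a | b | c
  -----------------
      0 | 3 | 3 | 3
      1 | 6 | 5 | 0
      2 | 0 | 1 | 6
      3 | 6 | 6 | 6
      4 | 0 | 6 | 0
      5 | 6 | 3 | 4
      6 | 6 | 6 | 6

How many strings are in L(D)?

20

The useful subgraph on states {0, 1, 2, 3, 4, 5} is acyclic, so L(D) is finite; the longest accepting path visits 6 useful states, giving maximum string length 5.
Counting accepting paths from 2 by length: 2 of length 1, 5 of length 2, 5 of length 3, 2 of length 4, 6 of length 5. Total 20.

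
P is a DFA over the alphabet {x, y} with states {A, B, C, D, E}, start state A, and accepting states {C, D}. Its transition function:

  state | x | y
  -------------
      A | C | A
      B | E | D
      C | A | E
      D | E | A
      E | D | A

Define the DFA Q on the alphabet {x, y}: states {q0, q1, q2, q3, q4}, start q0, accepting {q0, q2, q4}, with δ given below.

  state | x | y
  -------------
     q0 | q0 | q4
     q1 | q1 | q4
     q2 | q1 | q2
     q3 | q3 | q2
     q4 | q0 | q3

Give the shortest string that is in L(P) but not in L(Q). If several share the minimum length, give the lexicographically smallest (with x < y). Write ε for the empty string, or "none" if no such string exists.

The string yyx is accepted by P but not by Q.
No shorter string lies in the difference, and yyx is the lexicographically first length-3 string in L(P) \ L(Q).

yyx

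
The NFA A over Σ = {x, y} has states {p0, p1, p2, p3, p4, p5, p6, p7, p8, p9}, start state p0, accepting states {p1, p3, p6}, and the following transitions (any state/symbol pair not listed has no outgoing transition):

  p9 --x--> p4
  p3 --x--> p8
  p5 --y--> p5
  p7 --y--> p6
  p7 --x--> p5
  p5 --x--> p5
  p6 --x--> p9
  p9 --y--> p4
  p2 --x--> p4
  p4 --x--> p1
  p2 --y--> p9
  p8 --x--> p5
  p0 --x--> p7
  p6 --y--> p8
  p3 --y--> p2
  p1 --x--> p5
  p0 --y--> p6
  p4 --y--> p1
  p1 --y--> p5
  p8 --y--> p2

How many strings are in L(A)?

The useful subgraph on states {p0, p1, p2, p4, p6, p7, p8, p9} is acyclic, so L(A) is finite; the longest accepting path visits 8 useful states, giving maximum string length 7.
Counting accepting paths from p0 by length: 1 of length 1, 1 of length 2, 4 of length 4, 6 of length 5, 6 of length 6, 4 of length 7. Total 22.

22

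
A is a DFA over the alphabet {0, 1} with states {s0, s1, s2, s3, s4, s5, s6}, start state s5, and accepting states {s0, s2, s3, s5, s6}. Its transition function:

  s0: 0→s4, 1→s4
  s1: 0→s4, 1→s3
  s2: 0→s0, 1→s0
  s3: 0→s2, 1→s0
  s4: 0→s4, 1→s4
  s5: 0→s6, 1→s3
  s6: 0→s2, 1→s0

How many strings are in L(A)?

11

The useful subgraph on states {s0, s2, s3, s5, s6} is acyclic, so L(A) is finite; the longest accepting path visits 4 useful states, giving maximum string length 3.
Counting accepting paths from s5 by length: 1 of length 0, 2 of length 1, 4 of length 2, 4 of length 3. Total 11.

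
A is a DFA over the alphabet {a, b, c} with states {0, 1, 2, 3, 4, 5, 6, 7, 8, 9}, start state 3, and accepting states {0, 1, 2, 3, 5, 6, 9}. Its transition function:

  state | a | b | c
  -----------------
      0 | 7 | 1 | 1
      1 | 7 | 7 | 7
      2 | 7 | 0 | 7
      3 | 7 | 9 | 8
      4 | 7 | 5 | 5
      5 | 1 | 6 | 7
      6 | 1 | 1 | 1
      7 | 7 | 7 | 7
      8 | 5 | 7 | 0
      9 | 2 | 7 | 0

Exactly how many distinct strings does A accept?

18

The useful subgraph on states {0, 1, 2, 3, 5, 6, 8, 9} is acyclic, so L(A) is finite; the longest accepting path visits 5 useful states, giving maximum string length 4.
Counting accepting paths from 3 by length: 1 of length 0, 1 of length 1, 4 of length 2, 7 of length 3, 5 of length 4. Total 18.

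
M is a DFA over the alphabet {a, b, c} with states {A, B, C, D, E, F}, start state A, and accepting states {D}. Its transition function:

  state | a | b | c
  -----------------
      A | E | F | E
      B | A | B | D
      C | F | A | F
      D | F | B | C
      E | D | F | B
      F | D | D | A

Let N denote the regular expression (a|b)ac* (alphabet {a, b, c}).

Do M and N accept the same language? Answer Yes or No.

No

The string bb is accepted by M but rejected by N.
So L(M) ≠ L(N).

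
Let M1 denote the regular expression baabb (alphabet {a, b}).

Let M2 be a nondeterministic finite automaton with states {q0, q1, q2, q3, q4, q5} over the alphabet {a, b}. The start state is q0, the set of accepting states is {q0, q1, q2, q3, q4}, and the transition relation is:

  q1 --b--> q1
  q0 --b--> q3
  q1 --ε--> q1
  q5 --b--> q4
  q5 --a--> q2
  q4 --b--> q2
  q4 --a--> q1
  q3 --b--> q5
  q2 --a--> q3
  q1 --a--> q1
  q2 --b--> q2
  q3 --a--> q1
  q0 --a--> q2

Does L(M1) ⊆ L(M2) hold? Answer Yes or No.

Converting the expression M1 to a DFA (subset construction, then merging equivalent states) gives the minimal DFA with states {r0, r1, r2, r3, r4, r5, r6}, start state r0, accepting states {r6} and transitions r0: a→r1, b→r2; r1: a→r1, b→r1; r2: a→r3, b→r1; r3: a→r4, b→r1; r4: a→r1, b→r5; r5: a→r1, b→r6; r6: a→r1, b→r1.
Exploring the product automaton M1 × M2 from the start pair (r0, q0), following both machines on each input symbol, reaches 11 state pairs: (r0, q0), (r1, q2), (r2, q3), (r1, q3), (r3, q1), (r1, q5), (r1, q1), (r4, q1), (r1, q4), (r5, q1), (r6, q1).
M1 accepts in {r6} and M2 accepts in {q0, q1, q2, q3, q4}. The reachable pairs whose M1-component is accepting are (r6, q1); in each of them the M2-component is accepting too, so the product for L(M1) \ L(M2) (M1-component accepting, M2-component rejecting) has no reachable accepting pair and the difference is empty.
Hence every string in L(M1) is also in L(M2).

Yes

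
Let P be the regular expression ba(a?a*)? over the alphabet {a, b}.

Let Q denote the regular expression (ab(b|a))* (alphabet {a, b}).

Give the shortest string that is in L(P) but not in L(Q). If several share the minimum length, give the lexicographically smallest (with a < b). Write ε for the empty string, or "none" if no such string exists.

ba

The string ba is accepted by P but not by Q.
No shorter string lies in the difference, and ba is the lexicographically first length-2 string in L(P) \ L(Q).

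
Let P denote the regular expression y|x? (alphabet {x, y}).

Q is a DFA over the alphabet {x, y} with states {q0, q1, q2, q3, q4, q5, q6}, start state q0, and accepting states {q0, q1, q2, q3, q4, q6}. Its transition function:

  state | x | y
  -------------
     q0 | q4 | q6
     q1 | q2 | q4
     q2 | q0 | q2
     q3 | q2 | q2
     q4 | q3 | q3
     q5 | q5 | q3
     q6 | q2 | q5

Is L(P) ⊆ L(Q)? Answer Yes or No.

Yes

Converting the expression P to a DFA (subset construction, then merging equivalent states) gives the minimal DFA with states {p0, p1, p2}, start state p0, accepting states {p0, p1} and transitions p0: x→p1, y→p1; p1: x→p2, y→p2; p2: x→p2, y→p2.
Exploring the product automaton P × Q from the start pair (p0, q0), following both machines on each input symbol, reaches 9 state pairs: (p0, q0), (p1, q4), (p1, q6), (p2, q3), (p2, q2), (p2, q5), (p2, q0), (p2, q4), (p2, q6).
P accepts in {p0, p1} and Q accepts in {q0, q1, q2, q3, q4, q6}. The reachable pairs whose P-component is accepting are (p0, q0), (p1, q4), (p1, q6); in each of them the Q-component is accepting too, so the product for L(P) \ L(Q) (P-component accepting, Q-component rejecting) has no reachable accepting pair and the difference is empty.
Hence every string in L(P) is also in L(Q).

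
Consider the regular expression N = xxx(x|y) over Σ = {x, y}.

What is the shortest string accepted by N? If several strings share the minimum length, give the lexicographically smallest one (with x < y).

xxxx

By inspection of the expression, no string of length less than 4 matches, and xxxx is the lexicographically first match of length 4.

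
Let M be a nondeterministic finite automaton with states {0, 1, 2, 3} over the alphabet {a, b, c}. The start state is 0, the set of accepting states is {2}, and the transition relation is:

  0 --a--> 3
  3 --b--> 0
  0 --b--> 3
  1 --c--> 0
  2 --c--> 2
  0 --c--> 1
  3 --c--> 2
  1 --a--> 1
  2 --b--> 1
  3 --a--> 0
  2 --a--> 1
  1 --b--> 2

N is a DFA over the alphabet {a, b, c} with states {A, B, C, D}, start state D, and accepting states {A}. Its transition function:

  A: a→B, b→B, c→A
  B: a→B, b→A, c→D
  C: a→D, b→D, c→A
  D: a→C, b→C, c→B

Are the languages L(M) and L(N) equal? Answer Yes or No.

Yes

Exploring the product automaton M × N from the start pair (0, D), following both machines on each input symbol, reaches 4 state pairs: (0, D), (3, C), (1, B), (2, A).
M accepts in {2} and N accepts in {A}. In every reachable pair the two components are either both accepting — (2, A) — or both non-accepting, so no string is accepted by exactly one of the machines: L(M) \ L(N) and L(N) \ L(M) are both empty.
Hence every string is accepted by M iff it is accepted by N, and the two languages coincide.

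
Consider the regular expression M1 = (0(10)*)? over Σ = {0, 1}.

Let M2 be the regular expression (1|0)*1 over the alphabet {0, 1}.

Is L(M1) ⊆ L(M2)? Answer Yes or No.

The empty string ε is in L(M1) but not in L(M2).
So L(M1) ⊄ L(M2).

No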